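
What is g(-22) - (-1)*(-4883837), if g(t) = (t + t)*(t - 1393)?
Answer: -4821577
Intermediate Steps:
g(t) = 2*t*(-1393 + t) (g(t) = (2*t)*(-1393 + t) = 2*t*(-1393 + t))
g(-22) - (-1)*(-4883837) = 2*(-22)*(-1393 - 22) - (-1)*(-4883837) = 2*(-22)*(-1415) - 1*4883837 = 62260 - 4883837 = -4821577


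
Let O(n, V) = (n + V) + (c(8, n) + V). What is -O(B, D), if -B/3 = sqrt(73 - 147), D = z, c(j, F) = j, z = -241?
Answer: 474 + 3*I*sqrt(74) ≈ 474.0 + 25.807*I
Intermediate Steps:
D = -241
B = -3*I*sqrt(74) (B = -3*sqrt(73 - 147) = -3*I*sqrt(74) ≈ -25.807*I)
O(n, V) = 8 + n + 2*V (O(n, V) = (n + V) + (8 + V) = (V + n) + (8 + V) = 8 + n + 2*V)
-O(B, D) = -(8 - 3*I*sqrt(74) + 2*(-241)) = -(8 - 3*I*sqrt(74) - 482) = -(-474 - 3*I*sqrt(74)) = 474 + 3*I*sqrt(74)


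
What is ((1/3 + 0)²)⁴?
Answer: 1/6561 ≈ 0.00015242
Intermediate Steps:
((1/3 + 0)²)⁴ = ((⅓ + 0)²)⁴ = ((⅓)²)⁴ = (⅑)⁴ = 1/6561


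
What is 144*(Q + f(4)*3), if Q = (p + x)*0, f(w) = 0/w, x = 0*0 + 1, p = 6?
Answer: 0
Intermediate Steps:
x = 1 (x = 0 + 1 = 1)
f(w) = 0
Q = 0 (Q = (6 + 1)*0 = 7*0 = 0)
144*(Q + f(4)*3) = 144*(0 + 0*3) = 144*(0 + 0) = 144*0 = 0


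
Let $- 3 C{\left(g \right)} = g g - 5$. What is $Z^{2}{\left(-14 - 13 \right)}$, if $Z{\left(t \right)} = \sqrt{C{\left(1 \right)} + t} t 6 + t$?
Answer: $-672867 + 2916 i \sqrt{231} \approx -6.7287 \cdot 10^{5} + 44319.0 i$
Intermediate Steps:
$C{\left(g \right)} = \frac{5}{3} - \frac{g^{2}}{3}$ ($C{\left(g \right)} = - \frac{g g - 5}{3} = - \frac{g^{2} - 5}{3} = - \frac{-5 + g^{2}}{3} = \frac{5}{3} - \frac{g^{2}}{3}$)
$Z{\left(t \right)} = t + 6 t \sqrt{\frac{4}{3} + t}$ ($Z{\left(t \right)} = \sqrt{\left(\frac{5}{3} - \frac{1^{2}}{3}\right) + t} t 6 + t = \sqrt{\left(\frac{5}{3} - \frac{1}{3}\right) + t} 6 t + t = \sqrt{\frac{4}{3} + t} 6 t + t = 6 t \sqrt{\frac{4}{3} + t} + t = t + 6 t \sqrt{\frac{4}{3} + t}$)
$Z^{2}{\left(-14 - 13 \right)} = \left(\left(-14 - 13\right) \left(1 + 2 \sqrt{12 + 9 \left(-14 - 13\right)}\right)\right)^{2} = \left(- 27 \left(1 + 2 \sqrt{12 + 9 \left(-27\right)}\right)\right)^{2} = \left(- 27 \left(1 + 2 \sqrt{12 - 243}\right)\right)^{2} = \left(- 27 \left(1 + 2 \sqrt{-231}\right)\right)^{2} = \left(- 27 \left(1 + 2 i \sqrt{231}\right)\right)^{2} = \left(-27 - 54 i \sqrt{231}\right)^{2}$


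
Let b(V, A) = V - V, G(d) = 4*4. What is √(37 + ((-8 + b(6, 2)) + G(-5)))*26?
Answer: 78*√5 ≈ 174.41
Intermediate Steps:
G(d) = 16
b(V, A) = 0
√(37 + ((-8 + b(6, 2)) + G(-5)))*26 = √(37 + ((-8 + 0) + 16))*26 = √(37 + (-8 + 16))*26 = √(37 + 8)*26 = √45*26 = (3*√5)*26 = 78*√5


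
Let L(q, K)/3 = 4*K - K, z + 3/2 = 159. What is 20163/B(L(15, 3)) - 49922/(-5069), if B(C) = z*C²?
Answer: 3889416988/388006605 ≈ 10.024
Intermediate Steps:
z = 315/2 (z = -3/2 + 159 = 315/2 ≈ 157.50)
L(q, K) = 9*K (L(q, K) = 3*(4*K - K) = 3*(3*K) = 9*K)
B(C) = 315*C²/2
20163/B(L(15, 3)) - 49922/(-5069) = 20163/((315*(9*3)²/2)) - 49922/(-5069) = 20163/(((315/2)*27²)) - 49922*(-1/5069) = 20163/(((315/2)*729)) + 49922/5069 = 20163/(229635/2) + 49922/5069 = 20163*(2/229635) + 49922/5069 = 13442/76545 + 49922/5069 = 3889416988/388006605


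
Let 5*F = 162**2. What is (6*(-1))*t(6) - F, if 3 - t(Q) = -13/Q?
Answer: -26399/5 ≈ -5279.8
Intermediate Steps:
t(Q) = 3 + 13/Q (t(Q) = 3 - (-13)/Q = 3 + 13/Q)
F = 26244/5 (F = (1/5)*162**2 = (1/5)*26244 = 26244/5 ≈ 5248.8)
(6*(-1))*t(6) - F = (6*(-1))*(3 + 13/6) - 1*26244/5 = -6*(3 + 13*(1/6)) - 26244/5 = -6*(3 + 13/6) - 26244/5 = -6*31/6 - 26244/5 = -31 - 26244/5 = -26399/5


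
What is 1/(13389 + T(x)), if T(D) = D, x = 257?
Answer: 1/13646 ≈ 7.3282e-5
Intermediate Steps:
1/(13389 + T(x)) = 1/(13389 + 257) = 1/13646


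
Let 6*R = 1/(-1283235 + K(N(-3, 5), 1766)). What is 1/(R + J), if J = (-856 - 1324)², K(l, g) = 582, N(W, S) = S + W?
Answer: 7695918/36574080703199 ≈ 2.1042e-7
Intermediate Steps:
J = 4752400 (J = (-2180)² = 4752400)
R = -1/7695918 (R = 1/(6*(-1283235 + 582)) = (⅙)/(-1282653) = (⅙)*(-1/1282653) = -1/7695918 ≈ -1.2994e-7)
1/(R + J) = 1/(-1/7695918 + 4752400) = 1/(36574080703199/7695918) = 7695918/36574080703199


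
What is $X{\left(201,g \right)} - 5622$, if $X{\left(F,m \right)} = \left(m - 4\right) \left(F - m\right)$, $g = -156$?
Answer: $-62742$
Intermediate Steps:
$X{\left(F,m \right)} = \left(-4 + m\right) \left(F - m\right)$
$X{\left(201,g \right)} - 5622 = \left(- \left(-156\right)^{2} - 804 + 4 \left(-156\right) + 201 \left(-156\right)\right) - 5622 = \left(\left(-1\right) 24336 - 804 - 624 - 31356\right) - 5622 = \left(-24336 - 804 - 624 - 31356\right) - 5622 = -57120 - 5622 = -62742$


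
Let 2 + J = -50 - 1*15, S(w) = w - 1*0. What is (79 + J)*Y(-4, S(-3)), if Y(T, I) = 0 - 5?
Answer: -60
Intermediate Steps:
S(w) = w (S(w) = w + 0 = w)
Y(T, I) = -5
J = -67 (J = -2 + (-50 - 1*15) = -2 + (-50 - 15) = -2 - 65 = -67)
(79 + J)*Y(-4, S(-3)) = (79 - 67)*(-5) = 12*(-5) = -60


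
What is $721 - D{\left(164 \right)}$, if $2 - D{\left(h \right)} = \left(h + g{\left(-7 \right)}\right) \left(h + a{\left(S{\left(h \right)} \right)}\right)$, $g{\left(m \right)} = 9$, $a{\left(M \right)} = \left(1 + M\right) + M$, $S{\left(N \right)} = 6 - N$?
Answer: $-25404$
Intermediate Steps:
$a{\left(M \right)} = 1 + 2 M$
$D{\left(h \right)} = 2 - \left(9 + h\right) \left(13 - h\right)$ ($D{\left(h \right)} = 2 - \left(h + 9\right) \left(h + \left(1 + 2 \left(6 - h\right)\right)\right) = 2 - \left(9 + h\right) \left(h + \left(1 - \left(-12 + 2 h\right)\right)\right) = 2 - \left(9 + h\right) \left(h - \left(-13 + 2 h\right)\right) = 2 - \left(9 + h\right) \left(13 - h\right)$)
$721 - D{\left(164 \right)} = 721 - \left(-115 + 164^{2} - 656\right) = 721 - \left(-115 + 26896 - 656\right) = 721 - 26125 = -25404$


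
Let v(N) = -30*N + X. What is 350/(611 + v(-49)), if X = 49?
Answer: 35/213 ≈ 0.16432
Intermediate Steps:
v(N) = 49 - 30*N (v(N) = -30*N + 49 = 49 - 30*N)
350/(611 + v(-49)) = 350/(611 + (49 - 30*(-49))) = 350/(611 + (49 + 1470)) = 350/(611 + 1519) = 350/2130 = (1/2130)*350 = 35/213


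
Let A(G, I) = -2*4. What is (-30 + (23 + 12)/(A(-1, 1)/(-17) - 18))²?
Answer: 90916225/88804 ≈ 1023.8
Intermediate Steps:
A(G, I) = -8
(-30 + (23 + 12)/(A(-1, 1)/(-17) - 18))² = (-30 + (23 + 12)/(-8/(-17) - 18))² = (-30 + 35/(-8*(-1/17) - 18))² = (-30 + 35/(8/17 - 18))² = (-30 + 35/(-298/17))² = (-30 + 35*(-17/298))² = (-30 - 595/298)² = (-9535/298)² = 90916225/88804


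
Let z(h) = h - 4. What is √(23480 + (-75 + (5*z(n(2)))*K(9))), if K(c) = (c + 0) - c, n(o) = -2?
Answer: √23405 ≈ 152.99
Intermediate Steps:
z(h) = -4 + h
K(c) = 0 (K(c) = c - c = 0)
√(23480 + (-75 + (5*z(n(2)))*K(9))) = √(23480 + (-75 + (5*(-4 - 2))*0)) = √(23480 + (-75 + (5*(-6))*0)) = √(23480 + (-75 - 30*0)) = √(23480 + (-75 + 0)) = √(23480 - 75) = √23405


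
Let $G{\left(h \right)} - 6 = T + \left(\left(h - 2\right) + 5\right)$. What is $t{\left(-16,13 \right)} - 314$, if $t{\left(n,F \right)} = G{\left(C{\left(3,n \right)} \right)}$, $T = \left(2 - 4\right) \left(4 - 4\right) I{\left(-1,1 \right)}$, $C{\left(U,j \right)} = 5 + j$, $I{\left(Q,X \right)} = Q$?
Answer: $-316$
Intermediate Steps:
$T = 0$ ($T = \left(2 - 4\right) \left(4 - 4\right) \left(-1\right) = - 2 \cdot 0 \left(-1\right) = \left(-2\right) 0 = 0$)
$G{\left(h \right)} = 9 + h$ ($G{\left(h \right)} = 6 + \left(0 + \left(\left(h - 2\right) + 5\right)\right) = 6 + \left(0 + \left(\left(-2 + h\right) + 5\right)\right) = 6 + \left(0 + \left(3 + h\right)\right) = 6 + \left(3 + h\right) = 9 + h$)
$t{\left(n,F \right)} = 14 + n$ ($t{\left(n,F \right)} = 9 + \left(5 + n\right) = 14 + n$)
$t{\left(-16,13 \right)} - 314 = \left(14 - 16\right) - 314 = -2 - 314 = -316$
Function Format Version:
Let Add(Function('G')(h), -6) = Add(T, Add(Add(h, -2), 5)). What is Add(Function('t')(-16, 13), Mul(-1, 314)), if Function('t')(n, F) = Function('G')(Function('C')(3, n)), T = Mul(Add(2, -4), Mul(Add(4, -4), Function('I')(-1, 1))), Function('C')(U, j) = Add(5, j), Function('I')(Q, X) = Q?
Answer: -316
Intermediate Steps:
T = 0 (T = Mul(Add(2, -4), Mul(Add(4, -4), -1)) = Mul(-2, Mul(0, -1)) = Mul(-2, 0) = 0)
Function('G')(h) = Add(9, h) (Function('G')(h) = Add(6, Add(0, Add(Add(h, -2), 5))) = Add(6, Add(0, Add(Add(-2, h), 5))) = Add(6, Add(0, Add(3, h))) = Add(6, Add(3, h)) = Add(9, h))
Function('t')(n, F) = Add(14, n) (Function('t')(n, F) = Add(9, Add(5, n)) = Add(14, n))
Add(Function('t')(-16, 13), Mul(-1, 314)) = Add(Add(14, -16), Mul(-1, 314)) = Add(-2, -314) = -316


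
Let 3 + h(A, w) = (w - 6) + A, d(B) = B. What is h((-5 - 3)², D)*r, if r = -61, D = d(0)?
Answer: -3355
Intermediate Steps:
D = 0
h(A, w) = -9 + A + w (h(A, w) = -3 + ((w - 6) + A) = -3 + ((-6 + w) + A) = -3 + (-6 + A + w) = -9 + A + w)
h((-5 - 3)², D)*r = (-9 + (-5 - 3)² + 0)*(-61) = (-9 + (-8)² + 0)*(-61) = (-9 + 64 + 0)*(-61) = 55*(-61) = -3355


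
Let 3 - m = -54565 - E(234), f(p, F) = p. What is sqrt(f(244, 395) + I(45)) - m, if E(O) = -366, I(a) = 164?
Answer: -54202 + 2*sqrt(102) ≈ -54182.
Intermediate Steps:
m = 54202 (m = 3 - (-54565 - 1*(-366)) = 3 - (-54565 + 366) = 3 - 1*(-54199) = 3 + 54199 = 54202)
sqrt(f(244, 395) + I(45)) - m = sqrt(244 + 164) - 1*54202 = sqrt(408) - 54202 = 2*sqrt(102) - 54202 = -54202 + 2*sqrt(102)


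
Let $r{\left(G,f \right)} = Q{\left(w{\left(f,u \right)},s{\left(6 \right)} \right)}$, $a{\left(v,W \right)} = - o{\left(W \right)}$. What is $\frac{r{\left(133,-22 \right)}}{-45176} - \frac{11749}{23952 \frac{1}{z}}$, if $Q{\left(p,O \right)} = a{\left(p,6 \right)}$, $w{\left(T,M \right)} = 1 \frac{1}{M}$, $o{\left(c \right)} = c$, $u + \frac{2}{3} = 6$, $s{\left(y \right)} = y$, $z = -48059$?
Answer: $\frac{3188551411541}{135256944} \approx 23574.0$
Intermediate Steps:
$u = \frac{16}{3}$ ($u = - \frac{2}{3} + 6 = \frac{16}{3} \approx 5.3333$)
$w{\left(T,M \right)} = \frac{1}{M}$
$a{\left(v,W \right)} = - W$
$Q{\left(p,O \right)} = -6$ ($Q{\left(p,O \right)} = \left(-1\right) 6 = -6$)
$r{\left(G,f \right)} = -6$
$\frac{r{\left(133,-22 \right)}}{-45176} - \frac{11749}{23952 \frac{1}{z}} = - \frac{6}{-45176} - \frac{11749}{23952 \frac{1}{-48059}} = \left(-6\right) \left(- \frac{1}{45176}\right) - \frac{11749}{23952 \left(- \frac{1}{48059}\right)} = \frac{3}{22588} - \frac{11749}{- \frac{23952}{48059}} = \frac{3}{22588} - - \frac{564645191}{23952} = \frac{3}{22588} + \frac{564645191}{23952} = \frac{3188551411541}{135256944}$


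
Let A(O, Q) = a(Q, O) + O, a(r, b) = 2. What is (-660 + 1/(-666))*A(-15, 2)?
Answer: 5714293/666 ≈ 8580.0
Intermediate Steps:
A(O, Q) = 2 + O
(-660 + 1/(-666))*A(-15, 2) = (-660 + 1/(-666))*(2 - 15) = (-660 - 1/666)*(-13) = -439561/666*(-13) = 5714293/666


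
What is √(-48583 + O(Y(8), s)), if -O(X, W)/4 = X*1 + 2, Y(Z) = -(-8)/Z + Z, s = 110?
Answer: 3*I*√5403 ≈ 220.52*I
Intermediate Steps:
Y(Z) = Z + 8/Z (Y(Z) = 8/Z + Z = Z + 8/Z)
O(X, W) = -8 - 4*X (O(X, W) = -4*(X*1 + 2) = -4*(X + 2) = -4*(2 + X) = -8 - 4*X)
√(-48583 + O(Y(8), s)) = √(-48583 + (-8 - 4*(8 + 8/8))) = √(-48583 + (-8 - 4*(8 + 8*(⅛)))) = √(-48583 + (-8 - 4*(8 + 1))) = √(-48583 + (-8 - 4*9)) = √(-48583 + (-8 - 36)) = √(-48583 - 44) = √(-48627) = 3*I*√5403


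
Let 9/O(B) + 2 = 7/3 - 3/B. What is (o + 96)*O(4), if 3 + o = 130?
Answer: -24084/5 ≈ -4816.8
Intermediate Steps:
o = 127 (o = -3 + 130 = 127)
O(B) = 9/(⅓ - 3/B) (O(B) = 9/(-2 + (7/3 - 3/B)) = 9/(⅓ - 3/B))
(o + 96)*O(4) = (127 + 96)*(27*4/(-9 + 4)) = 223*(27*4/(-5)) = 223*(27*4*(-⅕)) = 223*(-108/5) = -24084/5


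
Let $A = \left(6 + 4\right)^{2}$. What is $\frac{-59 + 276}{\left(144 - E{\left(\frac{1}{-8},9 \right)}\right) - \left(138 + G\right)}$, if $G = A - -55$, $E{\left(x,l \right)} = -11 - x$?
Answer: $- \frac{1736}{1105} \approx -1.571$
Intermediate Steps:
$A = 100$ ($A = 10^{2} = 100$)
$G = 155$ ($G = 100 - -55 = 100 + 55 = 155$)
$\frac{-59 + 276}{\left(144 - E{\left(\frac{1}{-8},9 \right)}\right) - \left(138 + G\right)} = \frac{-59 + 276}{\left(144 - \left(-11 - \frac{1}{-8}\right)\right) - 293} = \frac{217}{\left(144 - \left(-11 - - \frac{1}{8}\right)\right) - 293} = \frac{217}{\left(144 - \left(-11 + \frac{1}{8}\right)\right) - 293} = \frac{217}{\left(144 - - \frac{87}{8}\right) - 293} = \frac{217}{\left(144 + \frac{87}{8}\right) - 293} = \frac{217}{\frac{1239}{8} - 293} = \frac{217}{- \frac{1105}{8}} = 217 \left(- \frac{8}{1105}\right) = - \frac{1736}{1105}$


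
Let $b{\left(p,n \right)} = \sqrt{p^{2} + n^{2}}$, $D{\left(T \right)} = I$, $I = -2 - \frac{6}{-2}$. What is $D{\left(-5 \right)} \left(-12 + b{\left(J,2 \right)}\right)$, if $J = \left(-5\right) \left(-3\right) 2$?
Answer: $-12 + 2 \sqrt{226} \approx 18.067$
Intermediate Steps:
$J = 30$ ($J = 15 \cdot 2 = 30$)
$I = 1$ ($I = -2 - 6 \left(- \frac{1}{2}\right) = -2 - -3 = -2 + 3 = 1$)
$D{\left(T \right)} = 1$
$b{\left(p,n \right)} = \sqrt{n^{2} + p^{2}}$
$D{\left(-5 \right)} \left(-12 + b{\left(J,2 \right)}\right) = 1 \left(-12 + \sqrt{2^{2} + 30^{2}}\right) = 1 \left(-12 + \sqrt{4 + 900}\right) = 1 \left(-12 + \sqrt{904}\right) = 1 \left(-12 + 2 \sqrt{226}\right) = -12 + 2 \sqrt{226}$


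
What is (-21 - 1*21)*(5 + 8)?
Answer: -546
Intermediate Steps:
(-21 - 1*21)*(5 + 8) = (-21 - 21)*13 = -42*13 = -546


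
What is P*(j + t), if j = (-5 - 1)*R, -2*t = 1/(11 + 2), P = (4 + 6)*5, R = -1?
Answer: 3875/13 ≈ 298.08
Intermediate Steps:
P = 50 (P = 10*5 = 50)
t = -1/26 (t = -1/(2*(11 + 2)) = -½/13 = -½*1/13 = -1/26 ≈ -0.038462)
j = 6 (j = (-5 - 1)*(-1) = -6*(-1) = 6)
P*(j + t) = 50*(6 - 1/26) = 50*(155/26) = 3875/13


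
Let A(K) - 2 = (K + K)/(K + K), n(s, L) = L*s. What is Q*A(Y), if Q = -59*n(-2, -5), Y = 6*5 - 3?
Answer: -1770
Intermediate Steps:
Y = 27 (Y = 30 - 3 = 27)
A(K) = 3 (A(K) = 2 + (K + K)/(K + K) = 2 + (2*K)/((2*K)) = 2 + (2*K)*(1/(2*K)) = 2 + 1 = 3)
Q = -590 (Q = -(-295)*(-2) = -59*10 = -590)
Q*A(Y) = -590*3 = -1770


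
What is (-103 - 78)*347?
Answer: -62807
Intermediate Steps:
(-103 - 78)*347 = -181*347 = -62807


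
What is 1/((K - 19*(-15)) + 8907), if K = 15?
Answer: 1/9207 ≈ 0.00010861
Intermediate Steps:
1/((K - 19*(-15)) + 8907) = 1/((15 - 19*(-15)) + 8907) = 1/((15 + 285) + 8907) = 1/(300 + 8907) = 1/9207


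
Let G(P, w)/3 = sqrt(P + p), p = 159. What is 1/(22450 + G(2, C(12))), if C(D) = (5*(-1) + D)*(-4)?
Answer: 22450/504001051 - 3*sqrt(161)/504001051 ≈ 4.4468e-5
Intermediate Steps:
C(D) = 20 - 4*D (C(D) = (-5 + D)*(-4) = 20 - 4*D)
G(P, w) = 3*sqrt(159 + P) (G(P, w) = 3*sqrt(P + 159) = 3*sqrt(159 + P))
1/(22450 + G(2, C(12))) = 1/(22450 + 3*sqrt(159 + 2)) = 1/(22450 + 3*sqrt(161))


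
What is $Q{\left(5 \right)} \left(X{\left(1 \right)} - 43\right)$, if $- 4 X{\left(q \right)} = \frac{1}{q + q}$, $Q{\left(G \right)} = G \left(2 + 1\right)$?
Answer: $- \frac{5175}{8} \approx -646.88$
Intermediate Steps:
$Q{\left(G \right)} = 3 G$ ($Q{\left(G \right)} = G 3 = 3 G$)
$X{\left(q \right)} = - \frac{1}{8 q}$ ($X{\left(q \right)} = - \frac{1}{4 \left(q + q\right)} = - \frac{1}{4 \cdot 2 q} = - \frac{\frac{1}{2} \frac{1}{q}}{4} = - \frac{1}{8 q}$)
$Q{\left(5 \right)} \left(X{\left(1 \right)} - 43\right) = 3 \cdot 5 \left(- \frac{1}{8 \cdot 1} - 43\right) = 15 \left(\left(- \frac{1}{8}\right) 1 - 43\right) = 15 \left(- \frac{1}{8} - 43\right) = 15 \left(- \frac{345}{8}\right) = - \frac{5175}{8}$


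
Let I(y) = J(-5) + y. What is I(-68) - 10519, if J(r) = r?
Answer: -10592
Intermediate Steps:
I(y) = -5 + y
I(-68) - 10519 = (-5 - 68) - 10519 = -73 - 10519 = -10592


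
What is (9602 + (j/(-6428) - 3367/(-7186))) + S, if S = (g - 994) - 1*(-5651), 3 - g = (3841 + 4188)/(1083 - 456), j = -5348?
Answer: 103181202272767/7240534554 ≈ 14251.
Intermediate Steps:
g = -6148/627 (g = 3 - (3841 + 4188)/(1083 - 456) = 3 - 8029/627 = -6148/627 ≈ -9.8054)
S = 2913791/627 (S = (-6148/627 - 994) - 1*(-5651) = -629386/627 + 5651 = 2913791/627 ≈ 4647.2)
(9602 + (j/(-6428) - 3367/(-7186))) + S = (9602 + (-5348/(-6428) - 3367/(-7186))) + 2913791/627 = (9602 + (-5348*(-1/6428) - 3367*(-1/7186))) + 2913791/627 = (9602 + (1337/1607 + 3367/7186)) + 2913791/627 = (9602 + 15018451/11547902) + 2913791/627 = 110897973455/11547902 + 2913791/627 = 103181202272767/7240534554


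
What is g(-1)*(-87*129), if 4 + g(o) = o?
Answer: 56115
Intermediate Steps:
g(o) = -4 + o
g(-1)*(-87*129) = (-4 - 1)*(-87*129) = -5*(-11223) = 56115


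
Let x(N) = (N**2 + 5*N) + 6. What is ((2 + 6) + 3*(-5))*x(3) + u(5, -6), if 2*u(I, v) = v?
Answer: -213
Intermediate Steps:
u(I, v) = v/2
x(N) = 6 + N**2 + 5*N
((2 + 6) + 3*(-5))*x(3) + u(5, -6) = ((2 + 6) + 3*(-5))*(6 + 3**2 + 5*3) + (1/2)*(-6) = (8 - 15)*(6 + 9 + 15) - 3 = -7*30 - 3 = -210 - 3 = -213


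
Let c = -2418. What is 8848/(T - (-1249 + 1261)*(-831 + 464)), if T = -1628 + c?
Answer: 4424/179 ≈ 24.715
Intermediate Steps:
T = -4046 (T = -1628 - 2418 = -4046)
8848/(T - (-1249 + 1261)*(-831 + 464)) = 8848/(-4046 - (-1249 + 1261)*(-831 + 464)) = 8848/(-4046 - 12*(-367)) = 8848/(-4046 - 1*(-4404)) = 8848/(-4046 + 4404) = 8848/358 = 8848*(1/358) = 4424/179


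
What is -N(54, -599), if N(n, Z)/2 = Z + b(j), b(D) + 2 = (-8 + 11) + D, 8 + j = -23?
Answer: 1258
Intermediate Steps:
j = -31 (j = -8 - 23 = -31)
b(D) = 1 + D (b(D) = -2 + ((-8 + 11) + D) = -2 + (3 + D) = 1 + D)
N(n, Z) = -60 + 2*Z (N(n, Z) = 2*(Z + (1 - 31)) = 2*(Z - 30) = 2*(-30 + Z) = -60 + 2*Z)
-N(54, -599) = -(-60 + 2*(-599)) = -(-60 - 1198) = -1*(-1258) = 1258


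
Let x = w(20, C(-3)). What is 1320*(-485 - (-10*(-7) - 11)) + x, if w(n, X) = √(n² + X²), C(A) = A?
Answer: -718080 + √409 ≈ -7.1806e+5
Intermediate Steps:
w(n, X) = √(X² + n²)
x = √409 (x = √((-3)² + 20²) = √(9 + 400) = √409 ≈ 20.224)
1320*(-485 - (-10*(-7) - 11)) + x = 1320*(-485 - (-10*(-7) - 11)) + √409 = 1320*(-485 - (70 - 11)) + √409 = 1320*(-485 - 1*59) + √409 = 1320*(-485 - 59) + √409 = 1320*(-544) + √409 = -718080 + √409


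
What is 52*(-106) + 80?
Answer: -5432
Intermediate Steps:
52*(-106) + 80 = -5512 + 80 = -5432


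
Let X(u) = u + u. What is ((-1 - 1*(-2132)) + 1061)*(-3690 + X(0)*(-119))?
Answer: -11778480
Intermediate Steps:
X(u) = 2*u
((-1 - 1*(-2132)) + 1061)*(-3690 + X(0)*(-119)) = ((-1 - 1*(-2132)) + 1061)*(-3690 + (2*0)*(-119)) = ((-1 + 2132) + 1061)*(-3690 + 0*(-119)) = (2131 + 1061)*(-3690 + 0) = 3192*(-3690) = -11778480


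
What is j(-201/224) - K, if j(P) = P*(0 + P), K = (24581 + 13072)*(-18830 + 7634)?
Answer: 21152344526289/50176 ≈ 4.2156e+8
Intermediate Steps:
K = -421562988 (K = 37653*(-11196) = -421562988)
j(P) = P² (j(P) = P*P = P²)
j(-201/224) - K = (-201/224)² - 1*(-421562988) = (-201*1/224)² + 421562988 = (-201/224)² + 421562988 = 40401/50176 + 421562988 = 21152344526289/50176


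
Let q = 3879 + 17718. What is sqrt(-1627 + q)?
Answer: sqrt(19970) ≈ 141.32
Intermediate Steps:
q = 21597
sqrt(-1627 + q) = sqrt(-1627 + 21597) = sqrt(19970)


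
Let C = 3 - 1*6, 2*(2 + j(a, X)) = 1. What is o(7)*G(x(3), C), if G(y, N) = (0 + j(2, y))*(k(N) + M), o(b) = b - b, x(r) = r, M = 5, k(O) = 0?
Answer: 0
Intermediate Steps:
j(a, X) = -3/2 (j(a, X) = -2 + (½)*1 = -2 + ½ = -3/2)
C = -3 (C = 3 - 6 = -3)
o(b) = 0
G(y, N) = -15/2 (G(y, N) = (0 - 3/2)*(0 + 5) = -3/2*5 = -15/2)
o(7)*G(x(3), C) = 0*(-15/2) = 0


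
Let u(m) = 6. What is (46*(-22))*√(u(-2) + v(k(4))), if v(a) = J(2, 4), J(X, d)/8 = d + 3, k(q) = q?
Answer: -1012*√62 ≈ -7968.5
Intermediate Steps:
J(X, d) = 24 + 8*d (J(X, d) = 8*(d + 3) = 8*(3 + d) = 24 + 8*d)
v(a) = 56 (v(a) = 24 + 8*4 = 24 + 32 = 56)
(46*(-22))*√(u(-2) + v(k(4))) = (46*(-22))*√(6 + 56) = -1012*√62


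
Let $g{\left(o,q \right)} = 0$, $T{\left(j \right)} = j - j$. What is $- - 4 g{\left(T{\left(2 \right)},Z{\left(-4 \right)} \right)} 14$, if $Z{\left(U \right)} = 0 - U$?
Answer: $0$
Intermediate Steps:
$Z{\left(U \right)} = - U$
$T{\left(j \right)} = 0$
$- - 4 g{\left(T{\left(2 \right)},Z{\left(-4 \right)} \right)} 14 = - \left(-4\right) 0 \cdot 14 = - 0 \cdot 14 = \left(-1\right) 0 = 0$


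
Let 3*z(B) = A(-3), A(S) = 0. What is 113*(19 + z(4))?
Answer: 2147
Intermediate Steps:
z(B) = 0 (z(B) = (⅓)*0 = 0)
113*(19 + z(4)) = 113*(19 + 0) = 113*19 = 2147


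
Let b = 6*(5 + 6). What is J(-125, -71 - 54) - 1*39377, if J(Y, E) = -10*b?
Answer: -40037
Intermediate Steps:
b = 66 (b = 6*11 = 66)
J(Y, E) = -660 (J(Y, E) = -10*66 = -660)
J(-125, -71 - 54) - 1*39377 = -660 - 1*39377 = -660 - 39377 = -40037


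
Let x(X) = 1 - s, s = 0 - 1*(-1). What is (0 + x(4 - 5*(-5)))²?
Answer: 0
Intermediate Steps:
s = 1 (s = 0 + 1 = 1)
x(X) = 0 (x(X) = 1 - 1*1 = 1 - 1 = 0)
(0 + x(4 - 5*(-5)))² = (0 + 0)² = 0² = 0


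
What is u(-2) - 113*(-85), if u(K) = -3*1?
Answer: 9602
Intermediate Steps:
u(K) = -3
u(-2) - 113*(-85) = -3 - 113*(-85) = -3 + 9605 = 9602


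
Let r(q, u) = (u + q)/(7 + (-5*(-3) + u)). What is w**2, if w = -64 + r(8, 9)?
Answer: 3869089/961 ≈ 4026.1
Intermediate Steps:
r(q, u) = (q + u)/(22 + u) (r(q, u) = (q + u)/(7 + (15 + u)) = (q + u)/(22 + u))
w = -1967/31 (w = -64 + (8 + 9)/(22 + 9) = -64 + 17/31 = -1967/31 ≈ -63.452)
w**2 = (-1967/31)**2 = 3869089/961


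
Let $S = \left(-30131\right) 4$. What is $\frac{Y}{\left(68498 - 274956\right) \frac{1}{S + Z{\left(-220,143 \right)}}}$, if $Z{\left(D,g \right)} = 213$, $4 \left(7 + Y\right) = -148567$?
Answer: $- \frac{17877613045}{825832} \approx -21648.0$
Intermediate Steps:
$Y = - \frac{148595}{4}$ ($Y = -7 + \frac{1}{4} \left(-148567\right) = -7 - \frac{148567}{4} = - \frac{148595}{4} \approx -37149.0$)
$S = -120524$
$\frac{Y}{\left(68498 - 274956\right) \frac{1}{S + Z{\left(-220,143 \right)}}} = - \frac{148595}{4 \frac{68498 - 274956}{-120524 + 213}} = - \frac{148595}{4 \left(- \frac{206458}{-120311}\right)} = - \frac{148595}{4 \left(\left(-206458\right) \left(- \frac{1}{120311}\right)\right)} = - \frac{148595}{4 \cdot \frac{206458}{120311}} = \left(- \frac{148595}{4}\right) \frac{120311}{206458} = - \frac{17877613045}{825832}$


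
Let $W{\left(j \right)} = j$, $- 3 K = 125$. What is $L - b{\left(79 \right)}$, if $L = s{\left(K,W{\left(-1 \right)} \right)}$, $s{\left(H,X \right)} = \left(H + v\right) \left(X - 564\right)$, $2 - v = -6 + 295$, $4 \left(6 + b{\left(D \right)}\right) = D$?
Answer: $\frac{2228195}{12} \approx 1.8568 \cdot 10^{5}$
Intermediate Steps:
$K = - \frac{125}{3}$ ($K = \left(- \frac{1}{3}\right) 125 = - \frac{125}{3} \approx -41.667$)
$b{\left(D \right)} = -6 + \frac{D}{4}$
$v = -287$ ($v = 2 - \left(-6 + 295\right) = 2 - 289 = -287$)
$s{\left(H,X \right)} = \left(-564 + X\right) \left(-287 + H\right)$ ($s{\left(H,X \right)} = \left(H - 287\right) \left(X - 564\right) = \left(-287 + H\right) \left(-564 + X\right) = \left(-564 + X\right) \left(-287 + H\right)$)
$L = \frac{557090}{3}$ ($L = 161868 - -23500 - -287 - - \frac{125}{3} = 161868 + 23500 + 287 + \frac{125}{3} = \frac{557090}{3} \approx 1.857 \cdot 10^{5}$)
$L - b{\left(79 \right)} = \frac{557090}{3} - \left(-6 + \frac{1}{4} \cdot 79\right) = \frac{557090}{3} - \left(-6 + \frac{79}{4}\right) = \frac{557090}{3} - \frac{55}{4} = \frac{2228195}{12}$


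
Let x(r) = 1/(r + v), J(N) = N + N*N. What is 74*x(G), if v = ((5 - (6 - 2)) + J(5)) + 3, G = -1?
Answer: 74/33 ≈ 2.2424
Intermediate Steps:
J(N) = N + N²
v = 34 (v = ((5 - (6 - 2)) + 5*(1 + 5)) + 3 = ((5 - 1*4) + 5*6) + 3 = ((5 - 4) + 30) + 3 = (1 + 30) + 3 = 31 + 3 = 34)
x(r) = 1/(34 + r) (x(r) = 1/(r + 34) = 1/(34 + r))
74*x(G) = 74/(34 - 1) = 74/33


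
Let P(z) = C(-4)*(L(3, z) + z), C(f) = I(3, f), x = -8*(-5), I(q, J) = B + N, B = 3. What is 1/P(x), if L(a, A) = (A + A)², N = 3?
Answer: 1/38640 ≈ 2.5880e-5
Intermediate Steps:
I(q, J) = 6 (I(q, J) = 3 + 3 = 6)
x = 40
C(f) = 6
L(a, A) = 4*A² (L(a, A) = (2*A)² = 4*A²)
P(z) = 6*z + 24*z² (P(z) = 6*(4*z² + z) = 6*(z + 4*z²) = 6*z + 24*z²)
1/P(x) = 1/(6*40*(1 + 4*40)) = 1/(6*40*(1 + 160)) = 1/(6*40*161) = 1/38640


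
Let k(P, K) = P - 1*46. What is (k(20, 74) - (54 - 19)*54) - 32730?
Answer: -34646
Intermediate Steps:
k(P, K) = -46 + P (k(P, K) = P - 46 = -46 + P)
(k(20, 74) - (54 - 19)*54) - 32730 = ((-46 + 20) - (54 - 19)*54) - 32730 = (-26 - 35*54) - 32730 = (-26 - 1*1890) - 32730 = (-26 - 1890) - 32730 = -1916 - 32730 = -34646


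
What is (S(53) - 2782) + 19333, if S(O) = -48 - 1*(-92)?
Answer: 16595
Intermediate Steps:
S(O) = 44 (S(O) = -48 + 92 = 44)
(S(53) - 2782) + 19333 = (44 - 2782) + 19333 = -2738 + 19333 = 16595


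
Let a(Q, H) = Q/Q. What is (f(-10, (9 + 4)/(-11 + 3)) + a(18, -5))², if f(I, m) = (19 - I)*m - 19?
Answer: 271441/64 ≈ 4241.3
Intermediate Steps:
a(Q, H) = 1
f(I, m) = -19 + m*(19 - I) (f(I, m) = m*(19 - I) - 19 = -19 + m*(19 - I))
(f(-10, (9 + 4)/(-11 + 3)) + a(18, -5))² = ((-19 + 19*((9 + 4)/(-11 + 3)) - 1*(-10)*(9 + 4)/(-11 + 3)) + 1)² = ((-19 + 19*(13/(-8)) - 1*(-10)*13/(-8)) + 1)² = ((-19 + 19*(13*(-⅛)) - 1*(-10)*13*(-⅛)) + 1)² = ((-19 + 19*(-13/8) - 1*(-10)*(-13/8)) + 1)² = ((-19 - 247/8 - 65/4) + 1)² = (-529/8 + 1)² = (-521/8)² = 271441/64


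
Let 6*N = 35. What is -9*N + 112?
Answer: 119/2 ≈ 59.500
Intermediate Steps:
N = 35/6 (N = (1/6)*35 = 35/6 ≈ 5.8333)
-9*N + 112 = -9*35/6 + 112 = -105/2 + 112 = 119/2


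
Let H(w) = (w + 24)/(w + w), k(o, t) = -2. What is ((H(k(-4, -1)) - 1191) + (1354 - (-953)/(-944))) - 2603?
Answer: -2309505/944 ≈ -2446.5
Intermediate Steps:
H(w) = (24 + w)/(2*w) (H(w) = (24 + w)/((2*w)) = (24 + w)*(1/(2*w)) = (24 + w)/(2*w))
((H(k(-4, -1)) - 1191) + (1354 - (-953)/(-944))) - 2603 = (((½)*(24 - 2)/(-2) - 1191) + (1354 - (-953)/(-944))) - 2603 = (((½)*(-½)*22 - 1191) + (1354 - (-953)*(-1)/944)) - 2603 = ((-11/2 - 1191) + (1354 - 1*953/944)) - 2603 = (-2393/2 + (1354 - 953/944)) - 2603 = (-2393/2 + 1277223/944) - 2603 = 147727/944 - 2603 = -2309505/944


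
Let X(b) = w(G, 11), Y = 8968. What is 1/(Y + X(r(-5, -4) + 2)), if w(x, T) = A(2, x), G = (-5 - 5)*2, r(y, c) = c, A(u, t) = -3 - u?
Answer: 1/8963 ≈ 0.00011157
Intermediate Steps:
G = -20 (G = -10*2 = -20)
w(x, T) = -5 (w(x, T) = -3 - 1*2 = -3 - 2 = -5)
X(b) = -5
1/(Y + X(r(-5, -4) + 2)) = 1/(8968 - 5) = 1/8963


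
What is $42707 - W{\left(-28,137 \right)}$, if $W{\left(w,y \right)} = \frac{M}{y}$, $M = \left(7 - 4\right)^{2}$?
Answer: $\frac{5850850}{137} \approx 42707.0$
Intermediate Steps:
$M = 9$ ($M = \left(7 - 4\right)^{2} = 3^{2} = 9$)
$W{\left(w,y \right)} = \frac{9}{y}$
$42707 - W{\left(-28,137 \right)} = 42707 - \frac{9}{137} = \frac{5850850}{137}$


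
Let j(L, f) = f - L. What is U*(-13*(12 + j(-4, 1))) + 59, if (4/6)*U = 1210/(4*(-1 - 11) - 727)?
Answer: 89368/155 ≈ 576.57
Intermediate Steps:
U = -363/155 (U = 3*(1210/(4*(-1 - 11) - 727))/2 = 3*(1210/(4*(-12) - 727))/2 = 3*(1210/(-48 - 727))/2 = 3*(1210/(-775))/2 = 3*(1210*(-1/775))/2 = (3/2)*(-242/155) = -363/155 ≈ -2.3419)
U*(-13*(12 + j(-4, 1))) + 59 = -(-4719)*(12 + (1 - 1*(-4)))/155 + 59 = -(-4719)*(12 + (1 + 4))/155 + 59 = -(-4719)*(12 + 5)/155 + 59 = -(-4719)*17/155 + 59 = -363/155*(-221) + 59 = 80223/155 + 59 = 89368/155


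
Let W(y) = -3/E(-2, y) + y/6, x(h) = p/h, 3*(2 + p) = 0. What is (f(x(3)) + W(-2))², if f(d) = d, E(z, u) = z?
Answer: ¼ ≈ 0.25000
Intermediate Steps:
p = -2 (p = -2 + (⅓)*0 = -2 + 0 = -2)
x(h) = -2/h
W(y) = 3/2 + y/6 (W(y) = -3/(-2) + y/6 = -3*(-½) + y*(⅙) = 3/2 + y/6)
(f(x(3)) + W(-2))² = (-2/3 + (3/2 + (⅙)*(-2)))² = (-2*⅓ + (3/2 - ⅓))² = (-⅔ + 7/6)² = (½)² = ¼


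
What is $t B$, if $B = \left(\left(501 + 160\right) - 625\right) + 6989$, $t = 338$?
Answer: $2374450$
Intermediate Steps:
$B = 7025$ ($B = \left(661 - 625\right) + 6989 = 36 + 6989 = 7025$)
$t B = 338 \cdot 7025 = 2374450$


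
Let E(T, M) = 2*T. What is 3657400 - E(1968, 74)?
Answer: 3653464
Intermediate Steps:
3657400 - E(1968, 74) = 3657400 - 2*1968 = 3657400 - 1*3936 = 3657400 - 3936 = 3653464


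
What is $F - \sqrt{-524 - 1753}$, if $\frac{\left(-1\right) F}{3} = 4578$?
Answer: $-13734 - 3 i \sqrt{253} \approx -13734.0 - 47.718 i$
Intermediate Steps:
$F = -13734$ ($F = \left(-3\right) 4578 = -13734$)
$F - \sqrt{-524 - 1753} = -13734 - \sqrt{-524 - 1753} = -13734 - \sqrt{-2277} = -13734 - 3 i \sqrt{253}$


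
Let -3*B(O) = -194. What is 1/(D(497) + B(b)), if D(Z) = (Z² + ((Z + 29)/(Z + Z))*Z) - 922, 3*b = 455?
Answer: 3/739244 ≈ 4.0582e-6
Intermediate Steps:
b = 455/3 (b = (⅓)*455 = 455/3 ≈ 151.67)
B(O) = 194/3 (B(O) = -⅓*(-194) = 194/3)
D(Z) = -1815/2 + Z² + Z/2 (D(Z) = (Z² + ((29 + Z)/((2*Z)))*Z) - 922 = (Z² + ((29 + Z)*(1/(2*Z)))*Z) - 922 = (Z² + ((29 + Z)/(2*Z))*Z) - 922 = (Z² + (29/2 + Z/2)) - 922 = (29/2 + Z² + Z/2) - 922 = -1815/2 + Z² + Z/2)
1/(D(497) + B(b)) = 1/((-1815/2 + 497² + (½)*497) + 194/3) = 1/((-1815/2 + 247009 + 497/2) + 194/3) = 1/(246350 + 194/3) = 1/(739244/3) = 3/739244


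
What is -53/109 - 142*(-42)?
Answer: 650023/109 ≈ 5963.5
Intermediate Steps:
-53/109 - 142*(-42) = -53*1/109 + 5964 = -53/109 + 5964 = 650023/109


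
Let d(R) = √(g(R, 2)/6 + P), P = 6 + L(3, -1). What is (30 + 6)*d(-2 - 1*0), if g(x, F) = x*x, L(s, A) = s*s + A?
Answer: 24*√33 ≈ 137.87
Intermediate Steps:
L(s, A) = A + s² (L(s, A) = s² + A = A + s²)
g(x, F) = x²
P = 14 (P = 6 + (-1 + 3²) = 6 + (-1 + 9) = 6 + 8 = 14)
d(R) = √(14 + R²/6) (d(R) = √(R²/6 + 14) = √(14 + R²/6))
(30 + 6)*d(-2 - 1*0) = (30 + 6)*(√(504 + 6*(-2 - 1*0)²)/6) = 36*(√(504 + 6*(-2 + 0)²)/6) = 36*(√(504 + 6*(-2)²)/6) = 36*(√(504 + 6*4)/6) = 36*(√(504 + 24)/6) = 36*(√528/6) = 36*((4*√33)/6) = 36*(2*√33/3) = 24*√33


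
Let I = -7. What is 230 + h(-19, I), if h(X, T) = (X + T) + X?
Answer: 185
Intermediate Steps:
h(X, T) = T + 2*X (h(X, T) = (T + X) + X = T + 2*X)
230 + h(-19, I) = 230 + (-7 + 2*(-19)) = 230 + (-7 - 38) = 230 - 45 = 185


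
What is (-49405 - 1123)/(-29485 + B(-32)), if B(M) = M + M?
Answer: 50528/29549 ≈ 1.7100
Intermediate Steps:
B(M) = 2*M
(-49405 - 1123)/(-29485 + B(-32)) = (-49405 - 1123)/(-29485 + 2*(-32)) = -50528/(-29485 - 64) = -50528/(-29549) = -50528*(-1/29549) = 50528/29549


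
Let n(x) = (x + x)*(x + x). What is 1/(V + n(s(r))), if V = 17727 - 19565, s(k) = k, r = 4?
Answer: -1/1774 ≈ -0.00056370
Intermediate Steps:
n(x) = 4*x² (n(x) = (2*x)*(2*x) = 4*x²)
V = -1838
1/(V + n(s(r))) = 1/(-1838 + 4*4²) = 1/(-1838 + 4*16) = 1/(-1838 + 64) = 1/(-1774) = -1/1774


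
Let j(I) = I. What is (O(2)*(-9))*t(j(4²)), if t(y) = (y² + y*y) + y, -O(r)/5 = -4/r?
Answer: -47520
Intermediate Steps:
O(r) = 20/r (O(r) = -(-20)/r = 20/r)
t(y) = y + 2*y² (t(y) = (y² + y²) + y = 2*y² + y = y + 2*y²)
(O(2)*(-9))*t(j(4²)) = ((20/2)*(-9))*(4²*(1 + 2*4²)) = ((20*(½))*(-9))*(16*(1 + 2*16)) = (10*(-9))*(16*(1 + 32)) = -1440*33 = -90*528 = -47520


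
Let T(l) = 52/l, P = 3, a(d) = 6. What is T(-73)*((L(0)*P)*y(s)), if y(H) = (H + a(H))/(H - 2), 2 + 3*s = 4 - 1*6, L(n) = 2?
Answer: 2184/365 ≈ 5.9836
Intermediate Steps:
s = -4/3 (s = -⅔ + (4 - 1*6)/3 = -⅔ + (4 - 6)/3 = -⅔ + (⅓)*(-2) = -⅔ - ⅔ = -4/3 ≈ -1.3333)
y(H) = (6 + H)/(-2 + H) (y(H) = (H + 6)/(H - 2) = (6 + H)/(-2 + H))
T(-73)*((L(0)*P)*y(s)) = (52/(-73))*((2*3)*((6 - 4/3)/(-2 - 4/3))) = (52*(-1/73))*(6*((14/3)/(-10/3))) = -312*(-3/10*14/3)/73 = -312*(-7)/(73*5) = -52/73*(-42/5) = 2184/365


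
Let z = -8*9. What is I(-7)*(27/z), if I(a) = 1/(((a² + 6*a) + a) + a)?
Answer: 3/56 ≈ 0.053571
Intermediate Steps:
z = -72
I(a) = 1/(a² + 8*a) (I(a) = 1/((a² + 7*a) + a) = 1/(a² + 8*a))
I(-7)*(27/z) = (1/((-7)*(8 - 7)))*(27/(-72)) = (-⅐/1)*(27*(-1/72)) = -⅐*1*(-3/8) = -⅐*(-3/8) = 3/56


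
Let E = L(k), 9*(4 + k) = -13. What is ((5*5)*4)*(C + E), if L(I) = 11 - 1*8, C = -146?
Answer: -14300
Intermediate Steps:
k = -49/9 (k = -4 + (⅑)*(-13) = -4 - 13/9 = -49/9 ≈ -5.4444)
L(I) = 3 (L(I) = 11 - 8 = 3)
E = 3
((5*5)*4)*(C + E) = ((5*5)*4)*(-146 + 3) = (25*4)*(-143) = 100*(-143) = -14300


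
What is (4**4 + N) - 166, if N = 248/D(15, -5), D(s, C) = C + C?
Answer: 326/5 ≈ 65.200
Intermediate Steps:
D(s, C) = 2*C
N = -124/5 (N = 248/((2*(-5))) = 248/(-10) = 248*(-1/10) = -124/5 ≈ -24.800)
(4**4 + N) - 166 = (4**4 - 124/5) - 166 = (256 - 124/5) - 166 = 1156/5 - 166 = 326/5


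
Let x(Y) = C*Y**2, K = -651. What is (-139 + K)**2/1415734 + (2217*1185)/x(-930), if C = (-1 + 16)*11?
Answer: 1030930148327/2244858617100 ≈ 0.45924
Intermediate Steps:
C = 165 (C = 15*11 = 165)
x(Y) = 165*Y**2
(-139 + K)**2/1415734 + (2217*1185)/x(-930) = (-139 - 651)**2/1415734 + (2217*1185)/((165*(-930)**2)) = (-790)**2*(1/1415734) + 2627145/((165*864900)) = 624100*(1/1415734) + 2627145/142708500 = 312050/707867 + 2627145*(1/142708500) = 312050/707867 + 58381/3171300 = 1030930148327/2244858617100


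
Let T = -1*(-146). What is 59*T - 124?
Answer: 8490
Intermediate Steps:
T = 146
59*T - 124 = 59*146 - 124 = 8614 - 124 = 8490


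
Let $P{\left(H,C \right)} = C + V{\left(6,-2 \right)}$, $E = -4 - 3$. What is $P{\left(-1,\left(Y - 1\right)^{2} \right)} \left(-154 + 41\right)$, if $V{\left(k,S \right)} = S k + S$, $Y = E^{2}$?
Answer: $-258770$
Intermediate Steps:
$E = -7$
$Y = 49$ ($Y = \left(-7\right)^{2} = 49$)
$V{\left(k,S \right)} = S + S k$
$P{\left(H,C \right)} = -14 + C$ ($P{\left(H,C \right)} = C - 2 \left(1 + 6\right) = C - 14 = -14 + C$)
$P{\left(-1,\left(Y - 1\right)^{2} \right)} \left(-154 + 41\right) = \left(-14 + \left(49 - 1\right)^{2}\right) \left(-154 + 41\right) = \left(-14 + 48^{2}\right) \left(-113\right) = \left(-14 + 2304\right) \left(-113\right) = 2290 \left(-113\right) = -258770$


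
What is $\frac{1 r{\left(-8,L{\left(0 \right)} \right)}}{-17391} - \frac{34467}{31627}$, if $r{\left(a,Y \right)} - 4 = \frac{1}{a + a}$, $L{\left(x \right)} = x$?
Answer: $- \frac{3197547351}{2933467504} \approx -1.09$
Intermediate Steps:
$r{\left(a,Y \right)} = 4 + \frac{1}{2 a}$ ($r{\left(a,Y \right)} = 4 + \frac{1}{a + a} = 4 + \frac{1}{2 a}$)
$\frac{1 r{\left(-8,L{\left(0 \right)} \right)}}{-17391} - \frac{34467}{31627} = \frac{1 \left(4 + \frac{1}{2 \left(-8\right)}\right)}{-17391} - \frac{34467}{31627} = 1 \left(4 + \frac{1}{2} \left(- \frac{1}{8}\right)\right) \left(- \frac{1}{17391}\right) - \frac{34467}{31627} = 1 \left(4 - \frac{1}{16}\right) \left(- \frac{1}{17391}\right) - \frac{34467}{31627} = 1 \cdot \frac{63}{16} \left(- \frac{1}{17391}\right) - \frac{34467}{31627} = \frac{63}{16} \left(- \frac{1}{17391}\right) - \frac{34467}{31627} = - \frac{21}{92752} - \frac{34467}{31627} = - \frac{3197547351}{2933467504}$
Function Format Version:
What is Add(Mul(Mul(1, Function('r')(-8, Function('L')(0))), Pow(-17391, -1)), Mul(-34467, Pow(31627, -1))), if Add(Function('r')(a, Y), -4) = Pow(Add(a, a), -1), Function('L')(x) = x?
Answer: Rational(-3197547351, 2933467504) ≈ -1.0900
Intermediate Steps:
Function('r')(a, Y) = Add(4, Mul(Rational(1, 2), Pow(a, -1))) (Function('r')(a, Y) = Add(4, Pow(Add(a, a), -1)) = Add(4, Pow(Mul(2, a), -1)) = Add(4, Mul(Rational(1, 2), Pow(a, -1))))
Add(Mul(Mul(1, Function('r')(-8, Function('L')(0))), Pow(-17391, -1)), Mul(-34467, Pow(31627, -1))) = Add(Mul(Mul(1, Add(4, Mul(Rational(1, 2), Pow(-8, -1)))), Pow(-17391, -1)), Mul(-34467, Pow(31627, -1))) = Add(Mul(Mul(1, Add(4, Mul(Rational(1, 2), Rational(-1, 8)))), Rational(-1, 17391)), Mul(-34467, Rational(1, 31627))) = Add(Mul(Mul(1, Add(4, Rational(-1, 16))), Rational(-1, 17391)), Rational(-34467, 31627)) = Add(Mul(Mul(1, Rational(63, 16)), Rational(-1, 17391)), Rational(-34467, 31627)) = Add(Mul(Rational(63, 16), Rational(-1, 17391)), Rational(-34467, 31627)) = Add(Rational(-21, 92752), Rational(-34467, 31627)) = Rational(-3197547351, 2933467504)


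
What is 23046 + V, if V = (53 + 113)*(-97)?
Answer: 6944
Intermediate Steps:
V = -16102 (V = 166*(-97) = -16102)
23046 + V = 23046 - 16102 = 6944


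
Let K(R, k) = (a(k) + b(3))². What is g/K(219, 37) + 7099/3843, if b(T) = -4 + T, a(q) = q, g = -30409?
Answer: -11962387/553392 ≈ -21.616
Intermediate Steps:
K(R, k) = (-1 + k)² (K(R, k) = (k + (-4 + 3))² = (k - 1)² = (-1 + k)²)
g/K(219, 37) + 7099/3843 = -30409/(-1 + 37)² + 7099/3843 = -30409/(36²) + 7099*(1/3843) = -30409/1296 + 7099/3843 = -11962387/553392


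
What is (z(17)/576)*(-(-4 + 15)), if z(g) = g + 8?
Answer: -275/576 ≈ -0.47743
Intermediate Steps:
z(g) = 8 + g
(z(17)/576)*(-(-4 + 15)) = ((8 + 17)/576)*(-(-4 + 15)) = (25*(1/576))*(-1*11) = (25/576)*(-11) = -275/576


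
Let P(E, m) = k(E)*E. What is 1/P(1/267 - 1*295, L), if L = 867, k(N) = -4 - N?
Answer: -71289/6119647744 ≈ -1.1649e-5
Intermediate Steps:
P(E, m) = E*(-4 - E) (P(E, m) = (-4 - E)*E = E*(-4 - E))
1/P(1/267 - 1*295, L) = 1/(-(1/267 - 1*295)*(4 + (1/267 - 1*295))) = 1/(-(1/267 - 295)*(4 + (1/267 - 295))) = 1/(-1*(-78764/267)*(4 - 78764/267)) = 1/(-1*(-78764/267)*(-77696/267)) = 1/(-6119647744/71289) = -71289/6119647744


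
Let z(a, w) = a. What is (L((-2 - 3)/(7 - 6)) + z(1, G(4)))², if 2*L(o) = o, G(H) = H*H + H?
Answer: 9/4 ≈ 2.2500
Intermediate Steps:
G(H) = H + H² (G(H) = H² + H = H + H²)
L(o) = o/2
(L((-2 - 3)/(7 - 6)) + z(1, G(4)))² = (((-2 - 3)/(7 - 6))/2 + 1)² = ((-5/1)/2 + 1)² = ((-5*1)/2 + 1)² = ((½)*(-5) + 1)² = (-5/2 + 1)² = (-3/2)² = 9/4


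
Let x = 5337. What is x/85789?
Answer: 5337/85789 ≈ 0.062211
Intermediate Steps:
x/85789 = 5337/85789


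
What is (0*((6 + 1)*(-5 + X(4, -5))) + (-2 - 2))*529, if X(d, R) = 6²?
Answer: -2116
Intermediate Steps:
X(d, R) = 36
(0*((6 + 1)*(-5 + X(4, -5))) + (-2 - 2))*529 = (0*((6 + 1)*(-5 + 36)) + (-2 - 2))*529 = (0*(7*31) - 4)*529 = (0*217 - 4)*529 = (0 - 4)*529 = -4*529 = -2116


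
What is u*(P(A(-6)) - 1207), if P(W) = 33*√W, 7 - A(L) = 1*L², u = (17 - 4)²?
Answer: -203983 + 5577*I*√29 ≈ -2.0398e+5 + 30033.0*I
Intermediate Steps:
u = 169 (u = 13² = 169)
A(L) = 7 - L²
u*(P(A(-6)) - 1207) = 169*(33*√(7 - 1*(-6)²) - 1207) = 169*(33*√(7 - 1*36) - 1207) = 169*(33*√(7 - 36) - 1207) = 169*(33*√(-29) - 1207) = 169*(33*(I*√29) - 1207) = 169*(33*I*√29 - 1207) = 169*(-1207 + 33*I*√29) = -203983 + 5577*I*√29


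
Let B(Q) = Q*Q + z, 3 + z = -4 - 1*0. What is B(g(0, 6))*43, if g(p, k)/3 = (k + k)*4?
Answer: 891347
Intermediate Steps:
z = -7 (z = -3 + (-4 - 1*0) = -3 + (-4 + 0) = -3 - 4 = -7)
g(p, k) = 24*k (g(p, k) = 3*((k + k)*4) = 3*((2*k)*4) = 3*(8*k) = 24*k)
B(Q) = -7 + Q**2 (B(Q) = Q*Q - 7 = Q**2 - 7 = -7 + Q**2)
B(g(0, 6))*43 = (-7 + (24*6)**2)*43 = (-7 + 144**2)*43 = (-7 + 20736)*43 = 20729*43 = 891347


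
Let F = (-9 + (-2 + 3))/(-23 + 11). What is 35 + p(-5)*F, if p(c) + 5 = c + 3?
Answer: 91/3 ≈ 30.333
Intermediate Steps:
F = ⅔ (F = (-9 + 1)/(-12) = -8*(-1/12) = ⅔ ≈ 0.66667)
p(c) = -2 + c (p(c) = -5 + (c + 3) = -5 + (3 + c) = -2 + c)
35 + p(-5)*F = 35 + (-2 - 5)*(⅔) = 35 - 7*⅔ = 35 - 14/3 = 91/3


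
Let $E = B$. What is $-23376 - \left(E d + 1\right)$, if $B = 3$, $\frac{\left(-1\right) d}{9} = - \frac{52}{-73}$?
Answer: $- \frac{1705117}{73} \approx -23358.0$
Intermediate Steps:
$d = - \frac{468}{73}$ ($d = - 9 \left(- \frac{52}{-73}\right) = - 9 \left(\left(-52\right) \left(- \frac{1}{73}\right)\right) = \left(-9\right) \frac{52}{73} = - \frac{468}{73} \approx -6.411$)
$E = 3$
$-23376 - \left(E d + 1\right) = -23376 - \left(3 \left(- \frac{468}{73}\right) + 1\right) = -23376 - \left(- \frac{1404}{73} + 1\right) = -23376 - - \frac{1331}{73} = -23376 + \frac{1331}{73} = - \frac{1705117}{73}$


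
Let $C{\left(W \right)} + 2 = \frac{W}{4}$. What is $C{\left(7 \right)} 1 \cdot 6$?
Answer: $- \frac{3}{2} \approx -1.5$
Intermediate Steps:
$C{\left(W \right)} = -2 + \frac{W}{4}$
$C{\left(7 \right)} 1 \cdot 6 = \left(-2 + \frac{1}{4} \cdot 7\right) 1 \cdot 6 = \left(-2 + \frac{7}{4}\right) 1 \cdot 6 = \left(- \frac{1}{4}\right) 1 \cdot 6 = \left(- \frac{1}{4}\right) 6 = - \frac{3}{2}$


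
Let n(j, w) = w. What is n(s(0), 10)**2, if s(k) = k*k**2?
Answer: 100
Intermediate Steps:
s(k) = k**3
n(s(0), 10)**2 = 10**2 = 100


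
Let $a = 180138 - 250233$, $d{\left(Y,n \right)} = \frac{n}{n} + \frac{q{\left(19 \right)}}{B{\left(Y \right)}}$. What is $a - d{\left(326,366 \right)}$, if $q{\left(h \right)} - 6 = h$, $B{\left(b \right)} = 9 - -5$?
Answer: $- \frac{981369}{14} \approx -70098.0$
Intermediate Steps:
$B{\left(b \right)} = 14$ ($B{\left(b \right)} = 9 + 5 = 14$)
$q{\left(h \right)} = 6 + h$
$d{\left(Y,n \right)} = \frac{39}{14}$ ($d{\left(Y,n \right)} = \frac{n}{n} + \frac{6 + 19}{14} = 1 + 25 \cdot \frac{1}{14} = 1 + \frac{25}{14} = \frac{39}{14}$)
$a = -70095$ ($a = 180138 - 250233 = -70095$)
$a - d{\left(326,366 \right)} = -70095 - \frac{39}{14} = - \frac{981369}{14}$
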